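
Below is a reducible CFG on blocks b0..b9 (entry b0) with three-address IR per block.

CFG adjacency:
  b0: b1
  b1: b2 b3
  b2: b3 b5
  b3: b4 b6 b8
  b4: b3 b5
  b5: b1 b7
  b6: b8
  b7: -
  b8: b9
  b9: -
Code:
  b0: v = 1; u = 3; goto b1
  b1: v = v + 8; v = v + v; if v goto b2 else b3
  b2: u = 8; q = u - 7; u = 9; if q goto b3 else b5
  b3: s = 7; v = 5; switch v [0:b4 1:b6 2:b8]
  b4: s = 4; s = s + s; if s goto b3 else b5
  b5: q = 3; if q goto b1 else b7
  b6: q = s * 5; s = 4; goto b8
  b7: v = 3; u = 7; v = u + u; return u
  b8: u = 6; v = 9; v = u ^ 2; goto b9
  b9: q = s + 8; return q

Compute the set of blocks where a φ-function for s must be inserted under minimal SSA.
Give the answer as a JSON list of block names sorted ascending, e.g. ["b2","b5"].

idom tree: b1←b0 b2←b1 b3←b1 b4←b3 b5←b1 b6←b3 b7←b5 b8←b3 b9←b8
Dom at joins:
  b1: preds {b0,b5}: {b0} ∩ {b0,b1,b5} = {b0}; idom=b0
  b3: preds {b1,b2,b4}: {b0,b1} ∩ {b0,b1,b2} ∩ {b0,b1,b3,b4} = {b0,b1}; idom=b1
  b5: preds {b2,b4}: {b0,b1,b2} ∩ {b0,b1,b3,b4} = {b0,b1}; idom=b1
  b8: preds {b3,b6}: {b0,b1,b3} ∩ {b0,b1,b3,b6} = {b0,b1,b3}; idom=b3

DF derivation:
  join b1 pred b0: · stop@b0
  join b1 pred b5: b5→b1 stop@b0
  join b3 pred b1: · stop@b1
  join b3 pred b2: b2 stop@b1
  join b3 pred b4: b4→b3 stop@b1
  join b5 pred b2: b2 stop@b1
  join b5 pred b4: b4→b3 stop@b1
  join b8 pred b3: · stop@b3
  join b8 pred b6: b6 stop@b3
  b0 → ∅
  b1 → {b1}
  b2 → {b3,b5}
  b3 → {b3,b5}
  b4 → {b3,b5}
  b5 → {b1}
  b6 → {b8}
  b7 → ∅
  b8 → ∅
  b9 → ∅

φ for s: defs {b3,b4,b6}
  DF⁺ = {b1,b3,b5,b8}

Answer: ["b1", "b3", "b5", "b8"]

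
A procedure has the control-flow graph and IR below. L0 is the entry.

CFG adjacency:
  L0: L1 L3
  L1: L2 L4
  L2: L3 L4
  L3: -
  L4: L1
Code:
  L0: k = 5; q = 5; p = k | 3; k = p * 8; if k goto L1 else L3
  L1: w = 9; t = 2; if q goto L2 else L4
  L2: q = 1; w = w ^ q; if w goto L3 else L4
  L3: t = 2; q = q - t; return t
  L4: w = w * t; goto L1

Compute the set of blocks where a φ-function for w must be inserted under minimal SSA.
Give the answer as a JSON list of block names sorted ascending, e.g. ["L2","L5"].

Answer: ["L1", "L3", "L4"]

Derivation:
idom tree: L1←L0 L2←L1 L3←L0 L4←L1
Dom at joins:
  L1: preds {L0,L4}: {L0} ∩ {L0,L1,L4} = {L0}; idom=L0
  L3: preds {L0,L2}: {L0} ∩ {L0,L1,L2} = {L0}; idom=L0
  L4: preds {L1,L2}: {L0,L1} ∩ {L0,L1,L2} = {L0,L1}; idom=L1

DF derivation:
  join L1 pred L0: · stop@L0
  join L1 pred L4: L4→L1 stop@L0
  join L3 pred L0: · stop@L0
  join L3 pred L2: L2→L1 stop@L0
  join L4 pred L1: · stop@L1
  join L4 pred L2: L2 stop@L1
  L0: DF=∅
  L1: DF={L1,L3}
  L2: DF={L3,L4}
  L3: DF=∅
  L4: DF={L1}

φ for w: defs {L1,L2,L4}
  DF⁺ = {L1,L3,L4}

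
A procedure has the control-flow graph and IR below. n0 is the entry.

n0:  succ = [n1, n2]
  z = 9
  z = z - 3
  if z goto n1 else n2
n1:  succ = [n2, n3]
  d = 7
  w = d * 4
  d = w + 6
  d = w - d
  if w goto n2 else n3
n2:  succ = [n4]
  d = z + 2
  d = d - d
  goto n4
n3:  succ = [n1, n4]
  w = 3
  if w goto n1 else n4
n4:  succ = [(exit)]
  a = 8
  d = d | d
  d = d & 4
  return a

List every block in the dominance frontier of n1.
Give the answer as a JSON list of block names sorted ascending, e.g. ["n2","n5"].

idom tree: n1←n0 n2←n0 n3←n1 n4←n0
Dom at joins:
  n1: preds {n0,n3}: {n0} ∩ {n0,n1,n3} = {n0}; idom=n0
  n2: preds {n0,n1}: {n0} ∩ {n0,n1} = {n0}; idom=n0
  n4: preds {n2,n3}: {n0,n2} ∩ {n0,n1,n3} = {n0}; idom=n0

Frontier:
  n1←n0: walk · to n0
  n1←n3: walk n3→n1 to n0
  n2←n0: walk · to n0
  n2←n1: walk n1 to n0
  n4←n2: walk n2 to n0
  n4←n3: walk n3→n1 to n0
  n0: DF=∅
  n1: DF={n1,n2,n4}
  n2: DF={n4}
  n3: DF={n1,n4}
  n4: DF=∅

DF(n1) = ["n1", "n2", "n4"]

Answer: ["n1", "n2", "n4"]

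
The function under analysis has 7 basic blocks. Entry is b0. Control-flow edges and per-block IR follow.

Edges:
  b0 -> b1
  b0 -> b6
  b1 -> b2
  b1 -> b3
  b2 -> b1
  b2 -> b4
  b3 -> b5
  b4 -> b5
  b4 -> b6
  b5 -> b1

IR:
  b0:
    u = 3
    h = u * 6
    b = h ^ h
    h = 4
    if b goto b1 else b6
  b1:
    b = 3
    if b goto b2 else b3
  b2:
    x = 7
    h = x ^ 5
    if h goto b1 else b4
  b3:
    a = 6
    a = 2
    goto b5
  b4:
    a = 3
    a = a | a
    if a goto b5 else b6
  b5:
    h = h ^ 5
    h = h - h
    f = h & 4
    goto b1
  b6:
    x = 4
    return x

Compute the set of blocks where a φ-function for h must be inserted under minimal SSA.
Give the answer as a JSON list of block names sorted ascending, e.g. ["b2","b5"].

Answer: ["b1", "b5", "b6"]

Analysis:
idom tree: b1←b0 b2←b1 b3←b1 b4←b2 b5←b1 b6←b0
Dom∩ at merges:
  b1: preds {b0,b2,b5}: {b0} ∩ {b0,b1,b2} ∩ {b0,b1,b5} = {b0}; idom=b0
  b5: preds {b3,b4}: {b0,b1,b3} ∩ {b0,b1,b2,b4} = {b0,b1}; idom=b1
  b6: preds {b0,b4}: {b0} ∩ {b0,b1,b2,b4} = {b0}; idom=b0

DF walk-up:
  b1←b0: walk · to b0
  b1←b2: walk b2→b1 to b0
  b1←b5: walk b5→b1 to b0
  b5←b3: walk b3 to b1
  b5←b4: walk b4→b2 to b1
  b6←b0: walk · to b0
  b6←b4: walk b4→b2→b1 to b0
  b0: DF=∅
  b1: DF={b1,b6}
  b2: DF={b1,b5,b6}
  b3: DF={b5}
  b4: DF={b5,b6}
  b5: DF={b1}
  b6: DF=∅

φ for h: defs {b0,b2,b5}
  DF⁺ = {b1,b5,b6}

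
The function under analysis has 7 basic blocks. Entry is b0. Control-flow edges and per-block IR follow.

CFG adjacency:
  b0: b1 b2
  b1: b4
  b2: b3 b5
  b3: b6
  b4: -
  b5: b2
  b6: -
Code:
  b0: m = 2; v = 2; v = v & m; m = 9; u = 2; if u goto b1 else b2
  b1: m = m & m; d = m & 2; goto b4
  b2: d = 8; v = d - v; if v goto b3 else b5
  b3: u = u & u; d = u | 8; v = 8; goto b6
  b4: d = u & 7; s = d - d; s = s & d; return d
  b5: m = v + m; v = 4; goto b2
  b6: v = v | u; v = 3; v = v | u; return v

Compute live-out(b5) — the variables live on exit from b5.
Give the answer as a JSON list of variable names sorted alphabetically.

Answer: ["m", "u", "v"]

Derivation:
Block summaries:
  b0: def={m,u,v} ue=∅
  b1: def={d,m} ue={m}
  b2: def={d,v} ue={v}
  b3: def={d,u,v} ue={u}
  b4: def={d,s} ue={u}
  b5: def={m,v} ue={m,v}
  b6: def={v} ue={u,v}

Live sets:
  b0: in=∅ out={m,u,v}
  b1: in={m,u} out={u}
  b2: in={m,u,v} out={m,u,v}
  b3: in={u} out={u,v}
  b4: in={u} out=∅
  b5: in={m,u,v} out={m,u,v}
  b6: in={u,v} out=∅

live-out(b5) = ["m", "u", "v"]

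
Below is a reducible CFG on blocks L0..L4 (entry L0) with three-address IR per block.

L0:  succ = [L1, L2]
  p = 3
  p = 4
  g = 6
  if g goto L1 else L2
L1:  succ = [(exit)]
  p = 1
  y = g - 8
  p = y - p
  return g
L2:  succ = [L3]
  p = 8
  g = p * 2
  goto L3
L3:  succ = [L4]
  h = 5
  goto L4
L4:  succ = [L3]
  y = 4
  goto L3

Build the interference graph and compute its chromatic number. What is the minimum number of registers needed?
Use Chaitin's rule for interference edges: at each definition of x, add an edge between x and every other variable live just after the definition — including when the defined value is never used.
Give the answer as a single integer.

Answer: 3

Derivation:
Per-block:
  L0 def {g,p} use ∅
  L1 def {p,y} use {g}
  L2 def {g,p} use ∅
  L3 def {h} use ∅
  L4 def {y} use ∅

Liveness:
  L0: in=∅ out={g}
  L1: in={g} out=∅
  L2: in=∅ out=∅
  L3: in=∅ out=∅
  L4: in=∅ out=∅

Conflict graph:
  g: {p,y}
  h: ∅
  p: {g,y}
  y: {g,p}

Registers:
  {g,p,y} pairwise interfere (3-clique) ⇒ χ ≥ 3
  assign g→r0 h→r0 p→r1 y→r2 — no edge inside a register ⇒ χ ≤ 3
  χ = 3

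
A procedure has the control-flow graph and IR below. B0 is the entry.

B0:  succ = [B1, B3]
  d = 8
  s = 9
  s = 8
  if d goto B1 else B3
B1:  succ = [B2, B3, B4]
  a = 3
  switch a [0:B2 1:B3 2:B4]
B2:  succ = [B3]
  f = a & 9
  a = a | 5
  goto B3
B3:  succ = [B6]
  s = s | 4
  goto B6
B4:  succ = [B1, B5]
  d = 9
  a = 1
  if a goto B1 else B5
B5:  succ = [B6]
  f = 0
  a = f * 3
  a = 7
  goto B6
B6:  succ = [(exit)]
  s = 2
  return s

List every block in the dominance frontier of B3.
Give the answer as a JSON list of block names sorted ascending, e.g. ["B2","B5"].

Answer: ["B6"]

Working:
idom tree: B1←B0 B2←B1 B3←B0 B4←B1 B5←B4 B6←B0
Dom∩ at merges:
  B1: preds {B0,B4}: {B0} ∩ {B0,B1,B4} = {B0}; idom=B0
  B3: preds {B0,B1,B2}: {B0} ∩ {B0,B1} ∩ {B0,B1,B2} = {B0}; idom=B0
  B6: preds {B3,B5}: {B0,B3} ∩ {B0,B1,B4,B5} = {B0}; idom=B0

DF walk-up:
  join B1 pred B0: · stop@B0
  join B1 pred B4: B4→B1 stop@B0
  join B3 pred B0: · stop@B0
  join B3 pred B1: B1 stop@B0
  join B3 pred B2: B2→B1 stop@B0
  join B6 pred B3: B3 stop@B0
  join B6 pred B5: B5→B4→B1 stop@B0
  DF(B0)=∅
  DF(B1)={B1,B3,B6}
  DF(B2)={B3}
  DF(B3)={B6}
  DF(B4)={B1,B6}
  DF(B5)={B6}
  DF(B6)=∅

DF(B3) = ["B6"]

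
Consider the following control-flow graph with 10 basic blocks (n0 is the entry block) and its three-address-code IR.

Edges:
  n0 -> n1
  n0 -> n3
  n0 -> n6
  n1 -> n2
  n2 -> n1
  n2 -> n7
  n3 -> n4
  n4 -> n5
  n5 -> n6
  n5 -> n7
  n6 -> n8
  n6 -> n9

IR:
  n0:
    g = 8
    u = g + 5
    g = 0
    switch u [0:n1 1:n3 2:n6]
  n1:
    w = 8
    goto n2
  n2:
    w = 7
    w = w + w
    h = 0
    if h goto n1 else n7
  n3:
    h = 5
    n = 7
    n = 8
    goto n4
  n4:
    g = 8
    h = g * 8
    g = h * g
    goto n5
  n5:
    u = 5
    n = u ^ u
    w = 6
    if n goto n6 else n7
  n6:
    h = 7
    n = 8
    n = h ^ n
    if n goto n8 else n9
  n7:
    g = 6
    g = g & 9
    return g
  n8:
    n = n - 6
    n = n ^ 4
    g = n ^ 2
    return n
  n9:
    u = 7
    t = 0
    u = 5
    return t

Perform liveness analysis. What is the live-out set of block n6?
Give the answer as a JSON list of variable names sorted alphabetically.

Per-block:
  n0: {g,u} / ∅
  n1: {w} / ∅
  n2: {h,w} / ∅
  n3: {h,n} / ∅
  n4: {g,h} / ∅
  n5: {n,u,w} / ∅
  n6: {h,n} / ∅
  n7: {g} / ∅
  n8: {g,n} / {n}
  n9: {t,u} / ∅

Live sets:
  n0: in=∅ out=∅
  n1: in=∅ out=∅
  n2: in=∅ out=∅
  n3: in=∅ out=∅
  n4: in=∅ out=∅
  n5: in=∅ out=∅
  n6: in=∅ out={n}
  n7: in=∅ out=∅
  n8: in={n} out=∅
  n9: in=∅ out=∅

live-out(n6) = ["n"]

Answer: ["n"]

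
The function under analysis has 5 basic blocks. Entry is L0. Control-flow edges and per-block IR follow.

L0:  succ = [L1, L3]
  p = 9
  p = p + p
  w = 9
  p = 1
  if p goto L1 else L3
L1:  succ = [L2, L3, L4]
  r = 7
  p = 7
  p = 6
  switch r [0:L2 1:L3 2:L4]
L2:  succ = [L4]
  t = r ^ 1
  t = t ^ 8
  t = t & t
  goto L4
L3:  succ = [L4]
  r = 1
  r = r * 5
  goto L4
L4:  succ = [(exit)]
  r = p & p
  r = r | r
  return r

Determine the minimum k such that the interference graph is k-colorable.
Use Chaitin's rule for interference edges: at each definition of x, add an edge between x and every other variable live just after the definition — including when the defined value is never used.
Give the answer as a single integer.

Block summaries:
  L0 def {p,w} use ∅
  L1 def {p,r} use ∅
  L2 def {t} use {r}
  L3 def {r} use ∅
  L4 def {r} use {p}

Backward fixpoint:
  L0 li=∅ lo={p}
  L1 li=∅ lo={p,r}
  L2 li={p,r} lo={p}
  L3 li={p} lo={p}
  L4 li={p} lo=∅

Interference:
  p — {r,t}
  r — {p}
  t — {p}
  w — ∅

Colouring:
  clique {p,r} ⇒ need ≥ 2
  assign p→c0 r→c1 t→c1 w→c0 — no edge inside a register ⇒ χ ≤ 2
  χ = 2

Answer: 2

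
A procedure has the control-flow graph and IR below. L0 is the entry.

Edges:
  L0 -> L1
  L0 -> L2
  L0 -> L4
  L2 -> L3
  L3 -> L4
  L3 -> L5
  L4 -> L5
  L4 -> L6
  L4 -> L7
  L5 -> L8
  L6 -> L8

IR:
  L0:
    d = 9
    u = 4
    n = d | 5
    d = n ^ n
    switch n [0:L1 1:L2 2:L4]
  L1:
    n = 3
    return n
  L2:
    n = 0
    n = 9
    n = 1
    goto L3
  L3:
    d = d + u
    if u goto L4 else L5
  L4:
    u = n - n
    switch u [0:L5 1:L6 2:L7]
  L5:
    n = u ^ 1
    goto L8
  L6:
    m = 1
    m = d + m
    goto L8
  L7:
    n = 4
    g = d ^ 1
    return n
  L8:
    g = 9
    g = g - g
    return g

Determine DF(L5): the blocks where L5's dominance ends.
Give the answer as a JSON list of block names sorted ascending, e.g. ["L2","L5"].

idom tree: L1←L0 L2←L0 L3←L2 L4←L0 L5←L0 L6←L4 L7←L4 L8←L0
Join-block Dom:
  L4: preds {L0,L3}: {L0} ∩ {L0,L2,L3} = {L0}; idom=L0
  L5: preds {L3,L4}: {L0,L2,L3} ∩ {L0,L4} = {L0}; idom=L0
  L8: preds {L5,L6}: {L0,L5} ∩ {L0,L4,L6} = {L0}; idom=L0

DF derivation:
  join L4 pred L0: · stop@L0
  join L4 pred L3: L3→L2 stop@L0
  join L5 pred L3: L3→L2 stop@L0
  join L5 pred L4: L4 stop@L0
  join L8 pred L5: L5 stop@L0
  join L8 pred L6: L6→L4 stop@L0
  L0: DF=∅
  L1: DF=∅
  L2: DF={L4,L5}
  L3: DF={L4,L5}
  L4: DF={L5,L8}
  L5: DF={L8}
  L6: DF={L8}
  L7: DF=∅
  L8: DF=∅

DF(L5) = ["L8"]

Answer: ["L8"]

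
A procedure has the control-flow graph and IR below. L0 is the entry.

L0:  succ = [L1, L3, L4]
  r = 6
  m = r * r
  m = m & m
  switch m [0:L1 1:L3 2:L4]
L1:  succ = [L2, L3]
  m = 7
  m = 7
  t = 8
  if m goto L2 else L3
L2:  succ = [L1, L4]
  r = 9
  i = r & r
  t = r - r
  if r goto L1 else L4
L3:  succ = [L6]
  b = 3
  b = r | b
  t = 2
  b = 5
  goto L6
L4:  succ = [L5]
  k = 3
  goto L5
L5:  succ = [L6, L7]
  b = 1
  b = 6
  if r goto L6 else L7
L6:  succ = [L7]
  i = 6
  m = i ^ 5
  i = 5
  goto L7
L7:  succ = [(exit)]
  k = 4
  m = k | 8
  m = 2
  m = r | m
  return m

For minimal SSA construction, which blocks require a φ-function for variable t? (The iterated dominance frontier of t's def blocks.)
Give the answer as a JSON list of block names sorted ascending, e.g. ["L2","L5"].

Answer: ["L1", "L3", "L4", "L6", "L7"]

Analysis:
idom tree: L1←L0 L2←L1 L3←L0 L4←L0 L5←L4 L6←L0 L7←L0
Dom∩ at merges:
  L1: preds {L0,L2}: {L0} ∩ {L0,L1,L2} = {L0}; idom=L0
  L3: preds {L0,L1}: {L0} ∩ {L0,L1} = {L0}; idom=L0
  L4: preds {L0,L2}: {L0} ∩ {L0,L1,L2} = {L0}; idom=L0
  L6: preds {L3,L5}: {L0,L3} ∩ {L0,L4,L5} = {L0}; idom=L0
  L7: preds {L5,L6}: {L0,L4,L5} ∩ {L0,L6} = {L0}; idom=L0

Frontier:
  join L1 pred L0: · stop@L0
  join L1 pred L2: L2→L1 stop@L0
  join L3 pred L0: · stop@L0
  join L3 pred L1: L1 stop@L0
  join L4 pred L0: · stop@L0
  join L4 pred L2: L2→L1 stop@L0
  join L6 pred L3: L3 stop@L0
  join L6 pred L5: L5→L4 stop@L0
  join L7 pred L5: L5→L4 stop@L0
  join L7 pred L6: L6 stop@L0
  L0 → ∅
  L1 → {L1,L3,L4}
  L2 → {L1,L4}
  L3 → {L6}
  L4 → {L6,L7}
  L5 → {L6,L7}
  L6 → {L7}
  L7 → ∅

φ for t: defs {L1,L2,L3}
  DF⁺ = {L1,L3,L4,L6,L7}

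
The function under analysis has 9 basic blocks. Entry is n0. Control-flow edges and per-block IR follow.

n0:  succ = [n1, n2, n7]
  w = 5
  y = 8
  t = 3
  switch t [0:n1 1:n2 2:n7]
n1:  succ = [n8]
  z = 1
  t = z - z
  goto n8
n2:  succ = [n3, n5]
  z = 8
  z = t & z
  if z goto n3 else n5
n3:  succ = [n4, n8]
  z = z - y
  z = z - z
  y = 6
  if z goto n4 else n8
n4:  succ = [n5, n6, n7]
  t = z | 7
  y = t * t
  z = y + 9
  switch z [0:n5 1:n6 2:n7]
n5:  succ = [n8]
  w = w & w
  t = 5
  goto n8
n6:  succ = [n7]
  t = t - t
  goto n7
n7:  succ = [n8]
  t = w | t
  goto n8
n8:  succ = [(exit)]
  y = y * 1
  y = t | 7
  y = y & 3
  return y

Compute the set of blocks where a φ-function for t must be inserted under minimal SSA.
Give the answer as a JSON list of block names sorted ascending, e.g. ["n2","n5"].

idom tree: n1←n0 n2←n0 n3←n2 n4←n3 n5←n2 n6←n4 n7←n0 n8←n0
Dom at joins:
  n5: preds {n2,n4}: {n0,n2} ∩ {n0,n2,n3,n4} = {n0,n2}; idom=n2
  n7: preds {n0,n4,n6}: {n0} ∩ {n0,n2,n3,n4} ∩ {n0,n2,n3,n4,n6} = {n0}; idom=n0
  n8: preds {n1,n3,n5,n7}: {n0,n1} ∩ {n0,n2,n3} ∩ {n0,n2,n5} ∩ {n0,n7} = {n0}; idom=n0

DF derivation:
  join n5 pred n2: · stop@n2
  join n5 pred n4: n4→n3 stop@n2
  join n7 pred n0: · stop@n0
  join n7 pred n4: n4→n3→n2 stop@n0
  join n7 pred n6: n6→n4→n3→n2 stop@n0
  join n8 pred n1: n1 stop@n0
  join n8 pred n3: n3→n2 stop@n0
  join n8 pred n5: n5→n2 stop@n0
  join n8 pred n7: n7 stop@n0
  n0 → ∅
  n1 → {n8}
  n2 → {n7,n8}
  n3 → {n5,n7,n8}
  n4 → {n5,n7}
  n5 → {n8}
  n6 → {n7}
  n7 → {n8}
  n8 → ∅

φ for t: defs {n0,n1,n4,n5,n6,n7}
  DF⁺ = {n5,n7,n8}

Answer: ["n5", "n7", "n8"]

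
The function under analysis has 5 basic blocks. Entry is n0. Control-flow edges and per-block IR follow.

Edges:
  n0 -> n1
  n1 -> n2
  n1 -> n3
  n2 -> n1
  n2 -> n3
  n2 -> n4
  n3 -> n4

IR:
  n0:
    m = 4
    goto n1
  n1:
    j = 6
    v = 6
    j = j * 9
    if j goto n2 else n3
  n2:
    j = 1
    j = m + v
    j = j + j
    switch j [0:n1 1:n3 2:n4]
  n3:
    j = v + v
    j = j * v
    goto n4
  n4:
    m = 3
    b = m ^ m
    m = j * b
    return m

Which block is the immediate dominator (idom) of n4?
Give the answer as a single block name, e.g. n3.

idom tree: n1←n0 n2←n1 n3←n1 n4←n1
Dom∩ at merges:
  n1: preds {n0,n2}: {n0} ∩ {n0,n1,n2} = {n0}; idom=n0
  n3: preds {n1,n2}: {n0,n1} ∩ {n0,n1,n2} = {n0,n1}; idom=n1
  n4: preds {n2,n3}: {n0,n1,n2} ∩ {n0,n1,n3} = {n0,n1}; idom=n1

idom(n4) = n1

Answer: n1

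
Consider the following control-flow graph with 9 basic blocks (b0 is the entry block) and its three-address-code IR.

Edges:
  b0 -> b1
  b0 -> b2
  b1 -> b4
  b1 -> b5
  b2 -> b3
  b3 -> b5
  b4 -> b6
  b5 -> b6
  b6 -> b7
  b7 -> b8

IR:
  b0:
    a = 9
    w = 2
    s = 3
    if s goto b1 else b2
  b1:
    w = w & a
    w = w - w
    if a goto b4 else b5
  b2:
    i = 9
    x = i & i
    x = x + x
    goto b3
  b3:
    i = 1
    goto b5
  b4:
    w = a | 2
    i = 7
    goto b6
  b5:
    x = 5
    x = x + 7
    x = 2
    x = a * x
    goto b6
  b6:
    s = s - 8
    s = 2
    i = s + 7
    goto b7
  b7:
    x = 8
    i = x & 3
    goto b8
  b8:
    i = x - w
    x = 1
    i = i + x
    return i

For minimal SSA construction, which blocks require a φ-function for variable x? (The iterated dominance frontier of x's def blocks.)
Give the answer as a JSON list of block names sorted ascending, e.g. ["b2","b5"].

Answer: ["b5", "b6"]

Derivation:
idom tree: b1←b0 b2←b0 b3←b2 b4←b1 b5←b0 b6←b0 b7←b6 b8←b7
Dom at joins:
  b5: preds {b1,b3}: {b0,b1} ∩ {b0,b2,b3} = {b0}; idom=b0
  b6: preds {b4,b5}: {b0,b1,b4} ∩ {b0,b5} = {b0}; idom=b0

DF walk-up:
  b5←b1: walk b1 to b0
  b5←b3: walk b3→b2 to b0
  b6←b4: walk b4→b1 to b0
  b6←b5: walk b5 to b0
  DF(b0)=∅
  DF(b1)={b5,b6}
  DF(b2)={b5}
  DF(b3)={b5}
  DF(b4)={b6}
  DF(b5)={b6}
  DF(b6)=∅
  DF(b7)=∅
  DF(b8)=∅

φ for x: defs {b2,b5,b7,b8}
  DF⁺ = {b5,b6}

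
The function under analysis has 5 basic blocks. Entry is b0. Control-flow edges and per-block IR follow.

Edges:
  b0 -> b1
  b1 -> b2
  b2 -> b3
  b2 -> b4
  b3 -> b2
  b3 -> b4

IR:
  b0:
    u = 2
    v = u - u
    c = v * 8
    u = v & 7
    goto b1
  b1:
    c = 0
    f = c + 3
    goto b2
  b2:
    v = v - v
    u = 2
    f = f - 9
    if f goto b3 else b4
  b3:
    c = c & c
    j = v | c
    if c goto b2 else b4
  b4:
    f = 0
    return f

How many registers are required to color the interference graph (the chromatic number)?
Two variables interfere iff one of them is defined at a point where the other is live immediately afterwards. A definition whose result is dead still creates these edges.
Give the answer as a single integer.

Block summaries:
  b0 def {c,u,v} use ∅
  b1 def {c,f} use ∅
  b2 def {f,u,v} use {f,v}
  b3 def {c,j} use {c,v}
  b4 def {f} use ∅

Liveness:
  b0 li=∅ lo={v}
  b1 li={v} lo={c,f,v}
  b2 li={c,f,v} lo={c,f,v}
  b3 li={c,f,v} lo={c,f,v}
  b4 li=∅ lo=∅

Conflict graph:
  c: {f,j,u,v}
  f: {c,j,u,v}
  j: {c,f,v}
  u: {c,f,v}
  v: {c,f,j,u}

Chromatic number:
  lower bound: {c,f,j,v} mutually conflict ⇒ χ ≥ 4
  assign c→c0 f→c1 j→c3 u→c3 v→c2 — no edge inside a register ⇒ χ ≤ 4
  χ = 4

Answer: 4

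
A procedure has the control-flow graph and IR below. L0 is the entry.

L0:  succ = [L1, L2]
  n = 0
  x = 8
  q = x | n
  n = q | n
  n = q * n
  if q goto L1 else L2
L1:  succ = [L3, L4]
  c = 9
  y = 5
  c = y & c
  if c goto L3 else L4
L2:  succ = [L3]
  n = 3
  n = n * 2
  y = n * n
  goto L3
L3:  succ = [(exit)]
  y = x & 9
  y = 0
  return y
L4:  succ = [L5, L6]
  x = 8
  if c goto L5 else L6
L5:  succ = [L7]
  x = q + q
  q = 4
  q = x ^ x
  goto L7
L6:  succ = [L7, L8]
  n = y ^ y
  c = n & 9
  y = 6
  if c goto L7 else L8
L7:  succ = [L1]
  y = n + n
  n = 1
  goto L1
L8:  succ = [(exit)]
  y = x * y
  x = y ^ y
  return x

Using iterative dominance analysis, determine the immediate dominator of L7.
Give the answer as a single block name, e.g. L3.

idom tree: L1←L0 L2←L0 L3←L0 L4←L1 L5←L4 L6←L4 L7←L4 L8←L6
Dom∩ at merges:
  L1: preds {L0,L7}: {L0} ∩ {L0,L1,L4,L7} = {L0}; idom=L0
  L3: preds {L1,L2}: {L0,L1} ∩ {L0,L2} = {L0}; idom=L0
  L7: preds {L5,L6}: {L0,L1,L4,L5} ∩ {L0,L1,L4,L6} = {L0,L1,L4}; idom=L4

idom(L7) = L4

Answer: L4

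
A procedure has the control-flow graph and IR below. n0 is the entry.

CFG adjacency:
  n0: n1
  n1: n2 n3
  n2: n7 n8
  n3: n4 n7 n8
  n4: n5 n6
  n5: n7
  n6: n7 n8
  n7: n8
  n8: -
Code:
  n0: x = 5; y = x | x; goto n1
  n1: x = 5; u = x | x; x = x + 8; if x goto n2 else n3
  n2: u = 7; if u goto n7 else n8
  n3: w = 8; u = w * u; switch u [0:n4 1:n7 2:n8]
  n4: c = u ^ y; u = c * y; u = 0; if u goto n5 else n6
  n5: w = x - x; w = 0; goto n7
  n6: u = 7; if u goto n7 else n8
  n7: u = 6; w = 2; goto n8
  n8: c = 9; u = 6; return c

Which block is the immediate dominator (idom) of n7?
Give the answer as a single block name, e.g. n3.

Answer: n1

Derivation:
idom tree: n1←n0 n2←n1 n3←n1 n4←n3 n5←n4 n6←n4 n7←n1 n8←n1
Dom at joins:
  n7: preds {n2,n3,n5,n6}: {n0,n1,n2} ∩ {n0,n1,n3} ∩ {n0,n1,n3,n4,n5} ∩ {n0,n1,n3,n4,n6} = {n0,n1}; idom=n1
  n8: preds {n2,n3,n6,n7}: {n0,n1,n2} ∩ {n0,n1,n3} ∩ {n0,n1,n3,n4,n6} ∩ {n0,n1,n7} = {n0,n1}; idom=n1

idom(n7) = n1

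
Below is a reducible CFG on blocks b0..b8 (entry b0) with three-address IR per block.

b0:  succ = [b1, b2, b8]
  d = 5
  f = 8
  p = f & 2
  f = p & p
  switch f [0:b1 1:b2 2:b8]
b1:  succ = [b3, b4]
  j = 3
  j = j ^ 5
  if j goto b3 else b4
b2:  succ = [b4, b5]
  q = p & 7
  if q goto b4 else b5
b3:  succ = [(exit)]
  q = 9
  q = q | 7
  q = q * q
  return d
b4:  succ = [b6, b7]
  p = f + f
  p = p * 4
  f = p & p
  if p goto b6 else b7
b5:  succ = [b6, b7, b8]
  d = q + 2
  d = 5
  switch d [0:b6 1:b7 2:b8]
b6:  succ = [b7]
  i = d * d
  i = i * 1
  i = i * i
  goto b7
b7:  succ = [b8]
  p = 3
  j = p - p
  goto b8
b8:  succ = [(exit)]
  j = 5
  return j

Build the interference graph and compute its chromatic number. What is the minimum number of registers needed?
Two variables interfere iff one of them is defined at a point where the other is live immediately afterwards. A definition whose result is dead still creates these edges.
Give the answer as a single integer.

def/use:
  b0: def={d,f,p} ue=∅
  b1: def={j} ue=∅
  b2: def={q} ue={p}
  b3: def={q} ue={d}
  b4: def={f,p} ue={f}
  b5: def={d} ue={q}
  b6: def={i} ue={d}
  b7: def={j,p} ue=∅
  b8: def={j} ue=∅

Backward fixpoint:
  b0: in=∅ out={d,f,p}
  b1: in={d,f} out={d,f}
  b2: in={d,f,p} out={d,f,q}
  b3: in={d} out=∅
  b4: in={d,f} out={d}
  b5: in={q} out={d}
  b6: in={d} out=∅
  b7: in=∅ out=∅
  b8: in=∅ out=∅

Conflict graph:
  d: {f,j,p,q}
  f: {d,j,p,q}
  i: ∅
  j: {d,f}
  p: {d,f}
  q: {d,f}

Registers:
  lower bound: {d,f,j} mutually conflict ⇒ χ ≥ 3
  3-colouring: c0={d,i}  c1={f}  c2={j,p,q}
  χ = 3

Answer: 3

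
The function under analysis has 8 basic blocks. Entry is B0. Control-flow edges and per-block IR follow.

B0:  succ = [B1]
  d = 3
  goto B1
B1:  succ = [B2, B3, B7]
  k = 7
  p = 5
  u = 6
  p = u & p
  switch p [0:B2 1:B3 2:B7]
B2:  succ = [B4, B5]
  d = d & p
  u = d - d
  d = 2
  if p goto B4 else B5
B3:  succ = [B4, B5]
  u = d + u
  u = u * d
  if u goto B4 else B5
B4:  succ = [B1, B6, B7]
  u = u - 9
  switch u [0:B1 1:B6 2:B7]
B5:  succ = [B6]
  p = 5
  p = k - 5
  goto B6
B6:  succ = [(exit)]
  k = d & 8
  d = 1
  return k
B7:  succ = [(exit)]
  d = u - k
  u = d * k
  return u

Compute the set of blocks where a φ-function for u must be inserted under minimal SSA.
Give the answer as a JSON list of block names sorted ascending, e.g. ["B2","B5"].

Answer: ["B1", "B4", "B5", "B6", "B7"]

Analysis:
idom tree: B1←B0 B2←B1 B3←B1 B4←B1 B5←B1 B6←B1 B7←B1
Dom∩ at merges:
  B1: preds {B0,B4}: {B0} ∩ {B0,B1,B4} = {B0}; idom=B0
  B4: preds {B2,B3}: {B0,B1,B2} ∩ {B0,B1,B3} = {B0,B1}; idom=B1
  B5: preds {B2,B3}: {B0,B1,B2} ∩ {B0,B1,B3} = {B0,B1}; idom=B1
  B6: preds {B4,B5}: {B0,B1,B4} ∩ {B0,B1,B5} = {B0,B1}; idom=B1
  B7: preds {B1,B4}: {B0,B1} ∩ {B0,B1,B4} = {B0,B1}; idom=B1

DF derivation:
  B1←B0: walk · to B0
  B1←B4: walk B4→B1 to B0
  B4←B2: walk B2 to B1
  B4←B3: walk B3 to B1
  B5←B2: walk B2 to B1
  B5←B3: walk B3 to B1
  B6←B4: walk B4 to B1
  B6←B5: walk B5 to B1
  B7←B1: walk · to B1
  B7←B4: walk B4 to B1
  DF(B0)=∅
  DF(B1)={B1}
  DF(B2)={B4,B5}
  DF(B3)={B4,B5}
  DF(B4)={B1,B6,B7}
  DF(B5)={B6}
  DF(B6)=∅
  DF(B7)=∅

φ for u: defs {B1,B2,B3,B4,B7}
  DF⁺ = {B1,B4,B5,B6,B7}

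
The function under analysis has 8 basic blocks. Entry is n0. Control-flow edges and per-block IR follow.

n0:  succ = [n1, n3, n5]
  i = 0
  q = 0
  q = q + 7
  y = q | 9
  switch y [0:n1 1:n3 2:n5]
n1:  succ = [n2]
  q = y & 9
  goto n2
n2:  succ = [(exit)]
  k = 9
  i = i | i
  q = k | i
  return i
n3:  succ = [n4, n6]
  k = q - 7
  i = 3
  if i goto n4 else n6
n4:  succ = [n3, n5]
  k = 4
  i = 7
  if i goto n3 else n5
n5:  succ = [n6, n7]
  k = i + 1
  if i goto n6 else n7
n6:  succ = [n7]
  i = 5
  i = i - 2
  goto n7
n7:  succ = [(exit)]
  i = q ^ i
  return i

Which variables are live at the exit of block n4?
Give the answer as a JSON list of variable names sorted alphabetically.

Answer: ["i", "q"]

Analysis:
Per-block:
  n0: {i,q,y} / ∅
  n1: {q} / {y}
  n2: {i,k,q} / {i}
  n3: {i,k} / {q}
  n4: {i,k} / ∅
  n5: {k} / {i}
  n6: {i} / ∅
  n7: {i} / {i,q}

Live sets:
  n0: in=∅ out={i,q,y}
  n1: in={i,y} out={i}
  n2: in={i} out=∅
  n3: in={q} out={q}
  n4: in={q} out={i,q}
  n5: in={i,q} out={i,q}
  n6: in={q} out={i,q}
  n7: in={i,q} out=∅

live-out(n4) = ["i", "q"]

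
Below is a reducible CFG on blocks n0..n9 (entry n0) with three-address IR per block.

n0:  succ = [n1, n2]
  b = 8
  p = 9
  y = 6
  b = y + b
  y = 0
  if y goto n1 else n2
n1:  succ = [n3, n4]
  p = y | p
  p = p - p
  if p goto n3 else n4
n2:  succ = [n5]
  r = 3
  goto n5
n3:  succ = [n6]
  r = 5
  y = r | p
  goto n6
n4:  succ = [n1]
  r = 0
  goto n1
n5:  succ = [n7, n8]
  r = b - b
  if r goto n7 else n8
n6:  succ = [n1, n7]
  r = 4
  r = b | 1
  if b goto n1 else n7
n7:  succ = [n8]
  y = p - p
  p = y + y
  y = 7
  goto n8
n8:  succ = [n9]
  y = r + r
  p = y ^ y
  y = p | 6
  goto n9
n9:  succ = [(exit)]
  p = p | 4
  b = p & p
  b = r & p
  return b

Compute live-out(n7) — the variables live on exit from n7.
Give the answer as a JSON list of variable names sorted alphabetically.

def/use:
  n0: {b,p,y} / ∅
  n1: {p} / {p,y}
  n2: {r} / ∅
  n3: {r,y} / {p}
  n4: {r} / ∅
  n5: {r} / {b}
  n6: {r} / {b}
  n7: {p,y} / {p}
  n8: {p,y} / {r}
  n9: {b,p} / {p,r}

Backward fixpoint:
  live n0: ∅→{b,p,y}
  live n1: {b,p,y}→{b,p,y}
  live n2: {b,p}→{b,p}
  live n3: {b,p}→{b,p,y}
  live n4: {b,p,y}→{b,p,y}
  live n5: {b,p}→{p,r}
  live n6: {b,p,y}→{b,p,r,y}
  live n7: {p,r}→{r}
  live n8: {r}→{p,r}
  live n9: {p,r}→∅

live-out(n7) = ["r"]

Answer: ["r"]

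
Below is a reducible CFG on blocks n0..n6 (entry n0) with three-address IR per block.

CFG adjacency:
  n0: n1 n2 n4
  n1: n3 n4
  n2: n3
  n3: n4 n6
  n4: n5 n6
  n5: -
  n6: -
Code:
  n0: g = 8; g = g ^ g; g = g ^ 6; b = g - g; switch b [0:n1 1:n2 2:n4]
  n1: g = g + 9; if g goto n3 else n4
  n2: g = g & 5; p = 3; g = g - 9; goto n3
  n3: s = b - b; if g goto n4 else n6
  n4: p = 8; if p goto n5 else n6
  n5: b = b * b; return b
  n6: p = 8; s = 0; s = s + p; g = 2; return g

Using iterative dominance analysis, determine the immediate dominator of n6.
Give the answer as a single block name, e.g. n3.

Answer: n0

Derivation:
idom tree: n1←n0 n2←n0 n3←n0 n4←n0 n5←n4 n6←n0
Dom∩ at merges:
  n3: preds {n1,n2}: {n0,n1} ∩ {n0,n2} = {n0}; idom=n0
  n4: preds {n0,n1,n3}: {n0} ∩ {n0,n1} ∩ {n0,n3} = {n0}; idom=n0
  n6: preds {n3,n4}: {n0,n3} ∩ {n0,n4} = {n0}; idom=n0

idom(n6) = n0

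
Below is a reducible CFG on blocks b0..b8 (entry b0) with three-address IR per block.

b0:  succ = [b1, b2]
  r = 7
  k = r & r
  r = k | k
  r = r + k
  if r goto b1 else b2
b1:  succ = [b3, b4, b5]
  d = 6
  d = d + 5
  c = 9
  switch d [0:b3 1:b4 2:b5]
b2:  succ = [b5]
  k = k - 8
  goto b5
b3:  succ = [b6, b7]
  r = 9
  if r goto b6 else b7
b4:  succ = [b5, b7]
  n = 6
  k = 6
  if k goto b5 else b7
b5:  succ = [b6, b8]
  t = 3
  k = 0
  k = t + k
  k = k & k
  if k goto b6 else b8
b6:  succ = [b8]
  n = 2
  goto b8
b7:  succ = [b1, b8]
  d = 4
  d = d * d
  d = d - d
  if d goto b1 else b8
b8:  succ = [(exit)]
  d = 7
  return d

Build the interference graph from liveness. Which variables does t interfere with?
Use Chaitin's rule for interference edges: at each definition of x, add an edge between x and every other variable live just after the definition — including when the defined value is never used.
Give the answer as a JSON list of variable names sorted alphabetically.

def/use:
  b0: def={k,r} ue=∅
  b1: def={c,d} ue=∅
  b2: def={k} ue={k}
  b3: def={r} ue=∅
  b4: def={k,n} ue=∅
  b5: def={k,t} ue=∅
  b6: def={n} ue=∅
  b7: def={d} ue=∅
  b8: def={d} ue=∅

Live sets:
  b0: in=∅ out={k}
  b1: in=∅ out=∅
  b2: in={k} out=∅
  b3: in=∅ out=∅
  b4: in=∅ out=∅
  b5: in=∅ out=∅
  b6: in=∅ out=∅
  b7: in=∅ out=∅
  b8: in=∅ out=∅

Interference:
  c — {d}
  d — {c}
  k — {r,t}
  n — ∅
  r — {k}
  t — {k}

N(t) = ["k"]

Answer: ["k"]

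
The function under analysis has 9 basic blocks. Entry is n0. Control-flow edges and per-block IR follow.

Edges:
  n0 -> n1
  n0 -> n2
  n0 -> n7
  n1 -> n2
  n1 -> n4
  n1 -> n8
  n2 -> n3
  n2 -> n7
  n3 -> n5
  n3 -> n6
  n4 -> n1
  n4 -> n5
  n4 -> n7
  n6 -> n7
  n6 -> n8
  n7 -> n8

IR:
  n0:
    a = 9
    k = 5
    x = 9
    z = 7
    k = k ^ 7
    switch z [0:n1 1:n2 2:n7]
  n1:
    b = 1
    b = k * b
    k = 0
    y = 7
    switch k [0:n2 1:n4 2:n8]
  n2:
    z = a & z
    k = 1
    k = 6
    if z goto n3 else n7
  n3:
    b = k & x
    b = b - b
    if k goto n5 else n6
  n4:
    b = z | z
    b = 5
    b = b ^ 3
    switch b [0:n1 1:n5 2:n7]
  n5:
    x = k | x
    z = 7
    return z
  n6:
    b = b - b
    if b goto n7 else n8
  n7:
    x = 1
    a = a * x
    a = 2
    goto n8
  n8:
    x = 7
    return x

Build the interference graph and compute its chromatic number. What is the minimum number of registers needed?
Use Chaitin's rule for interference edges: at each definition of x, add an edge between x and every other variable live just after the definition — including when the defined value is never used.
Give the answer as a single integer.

def/use:
  n0: {a,k,x,z} / ∅
  n1: {b,k,y} / {k}
  n2: {k,z} / {a,z}
  n3: {b} / {k,x}
  n4: {b} / {z}
  n5: {x,z} / {k,x}
  n6: {b} / {b}
  n7: {a,x} / {a}
  n8: {x} / ∅

Backward fixpoint:
  live n0: ∅→{a,k,x,z}
  live n1: {a,k,x,z}→{a,k,x,z}
  live n2: {a,x,z}→{a,k,x}
  live n3: {a,k,x}→{a,b,k,x}
  live n4: {a,k,x,z}→{a,k,x,z}
  live n5: {k,x}→∅
  live n6: {a,b}→{a}
  live n7: {a}→∅
  live n8: ∅→∅

Interfere edges:
  a: {b,k,x,y,z}
  b: {a,k,x,z}
  k: {a,b,x,y,z}
  x: {a,b,k,y,z}
  y: {a,k,x,z}
  z: {a,b,k,x,y}

Colouring:
  lower bound: {a,b,k,x,z} mutually conflict ⇒ χ ≥ 5
  5-colouring: R0={a}  R1={k}  R2={x}  R3={z}  R4={b,y}
  χ = 5

Answer: 5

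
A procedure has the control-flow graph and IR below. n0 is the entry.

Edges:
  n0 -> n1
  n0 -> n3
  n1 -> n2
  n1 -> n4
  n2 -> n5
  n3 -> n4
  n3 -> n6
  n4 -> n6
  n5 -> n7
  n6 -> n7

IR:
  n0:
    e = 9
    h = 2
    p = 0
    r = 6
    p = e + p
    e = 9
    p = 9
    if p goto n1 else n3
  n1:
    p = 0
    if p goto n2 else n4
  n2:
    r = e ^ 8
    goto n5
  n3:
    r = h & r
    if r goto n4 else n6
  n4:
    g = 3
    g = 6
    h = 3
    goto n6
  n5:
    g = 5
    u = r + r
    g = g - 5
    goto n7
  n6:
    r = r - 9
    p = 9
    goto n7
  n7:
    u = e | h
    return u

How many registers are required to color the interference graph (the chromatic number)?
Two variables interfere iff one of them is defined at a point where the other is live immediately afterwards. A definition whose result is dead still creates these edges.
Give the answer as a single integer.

Per-block:
  n0 def {e,h,p,r} use ∅
  n1 def {p} use ∅
  n2 def {r} use {e}
  n3 def {r} use {h,r}
  n4 def {g,h} use ∅
  n5 def {g,u} use {r}
  n6 def {p,r} use {r}
  n7 def {u} use {e,h}

Backward fixpoint:
  n0 li=∅ lo={e,h,r}
  n1 li={e,h,r} lo={e,h,r}
  n2 li={e,h} lo={e,h,r}
  n3 li={e,h,r} lo={e,h,r}
  n4 li={e,r} lo={e,h,r}
  n5 li={e,h,r} lo={e,h}
  n6 li={e,h,r} lo={e,h}
  n7 li={e,h} lo=∅

Interfere edges:
  e — {g,h,p,r,u}
  g — {e,h,r,u}
  h — {e,g,p,r,u}
  p — {e,h,r}
  r — {e,g,h,p}
  u — {e,g,h}

Colouring:
  {e,g,h,r} pairwise interfere (4-clique) ⇒ χ ≥ 4
  assign e→r0 g→r2 h→r1 p→r2 r→r3 u→r3 — no edge inside a register ⇒ χ ≤ 4
  χ = 4

Answer: 4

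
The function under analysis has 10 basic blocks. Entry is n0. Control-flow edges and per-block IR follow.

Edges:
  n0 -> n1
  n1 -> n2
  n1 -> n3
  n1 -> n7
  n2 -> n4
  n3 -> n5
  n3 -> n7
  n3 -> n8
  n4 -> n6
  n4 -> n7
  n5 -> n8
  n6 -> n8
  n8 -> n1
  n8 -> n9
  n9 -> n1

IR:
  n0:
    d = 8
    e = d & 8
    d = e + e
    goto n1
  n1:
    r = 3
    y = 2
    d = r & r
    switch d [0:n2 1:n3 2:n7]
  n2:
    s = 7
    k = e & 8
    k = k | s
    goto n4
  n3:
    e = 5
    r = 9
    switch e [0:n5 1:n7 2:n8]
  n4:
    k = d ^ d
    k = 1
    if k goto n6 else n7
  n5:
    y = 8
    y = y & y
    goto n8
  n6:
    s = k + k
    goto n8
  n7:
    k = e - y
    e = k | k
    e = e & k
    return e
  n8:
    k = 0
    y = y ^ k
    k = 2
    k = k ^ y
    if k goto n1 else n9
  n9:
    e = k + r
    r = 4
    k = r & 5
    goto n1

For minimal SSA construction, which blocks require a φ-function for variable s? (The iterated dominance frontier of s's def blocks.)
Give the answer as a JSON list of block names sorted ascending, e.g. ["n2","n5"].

Answer: ["n1", "n7", "n8"]

Derivation:
idom tree: n1←n0 n2←n1 n3←n1 n4←n2 n5←n3 n6←n4 n7←n1 n8←n1 n9←n8
Dom at joins:
  n1: preds {n0,n8,n9}: {n0} ∩ {n0,n1,n8} ∩ {n0,n1,n8,n9} = {n0}; idom=n0
  n7: preds {n1,n3,n4}: {n0,n1} ∩ {n0,n1,n3} ∩ {n0,n1,n2,n4} = {n0,n1}; idom=n1
  n8: preds {n3,n5,n6}: {n0,n1,n3} ∩ {n0,n1,n3,n5} ∩ {n0,n1,n2,n4,n6} = {n0,n1}; idom=n1

DF derivation:
  n1←n0: walk · to n0
  n1←n8: walk n8→n1 to n0
  n1←n9: walk n9→n8→n1 to n0
  n7←n1: walk · to n1
  n7←n3: walk n3 to n1
  n7←n4: walk n4→n2 to n1
  n8←n3: walk n3 to n1
  n8←n5: walk n5→n3 to n1
  n8←n6: walk n6→n4→n2 to n1
  n0 → ∅
  n1 → {n1}
  n2 → {n7,n8}
  n3 → {n7,n8}
  n4 → {n7,n8}
  n5 → {n8}
  n6 → {n8}
  n7 → ∅
  n8 → {n1}
  n9 → {n1}

φ for s: defs {n2,n6}
  DF⁺ = {n1,n7,n8}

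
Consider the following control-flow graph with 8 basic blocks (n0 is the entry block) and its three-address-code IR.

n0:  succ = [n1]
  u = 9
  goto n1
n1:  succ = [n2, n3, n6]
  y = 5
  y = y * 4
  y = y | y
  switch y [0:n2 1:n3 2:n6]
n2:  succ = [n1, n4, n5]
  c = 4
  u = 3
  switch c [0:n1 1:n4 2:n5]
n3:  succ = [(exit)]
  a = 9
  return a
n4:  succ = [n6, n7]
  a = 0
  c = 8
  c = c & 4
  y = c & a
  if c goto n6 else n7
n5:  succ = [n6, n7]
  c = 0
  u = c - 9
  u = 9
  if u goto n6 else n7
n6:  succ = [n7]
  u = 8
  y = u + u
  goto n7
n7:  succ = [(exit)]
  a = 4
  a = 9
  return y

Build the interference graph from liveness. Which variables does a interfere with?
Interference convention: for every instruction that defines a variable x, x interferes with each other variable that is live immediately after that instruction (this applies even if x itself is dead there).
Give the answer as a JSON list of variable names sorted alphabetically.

Answer: ["c", "y"]

Derivation:
Per-block:
  n0: {u} / ∅
  n1: {y} / ∅
  n2: {c,u} / ∅
  n3: {a} / ∅
  n4: {a,c,y} / ∅
  n5: {c,u} / ∅
  n6: {u,y} / ∅
  n7: {a} / {y}

Backward fixpoint:
  n0: in=∅ out=∅
  n1: in=∅ out={y}
  n2: in={y} out={y}
  n3: in=∅ out=∅
  n4: in=∅ out={y}
  n5: in={y} out={y}
  n6: in=∅ out={y}
  n7: in={y} out=∅

Conflict graph:
  a↔{c,y}
  c↔{a,u,y}
  u↔{c,y}
  y↔{a,c,u}

N(a) = ["c", "y"]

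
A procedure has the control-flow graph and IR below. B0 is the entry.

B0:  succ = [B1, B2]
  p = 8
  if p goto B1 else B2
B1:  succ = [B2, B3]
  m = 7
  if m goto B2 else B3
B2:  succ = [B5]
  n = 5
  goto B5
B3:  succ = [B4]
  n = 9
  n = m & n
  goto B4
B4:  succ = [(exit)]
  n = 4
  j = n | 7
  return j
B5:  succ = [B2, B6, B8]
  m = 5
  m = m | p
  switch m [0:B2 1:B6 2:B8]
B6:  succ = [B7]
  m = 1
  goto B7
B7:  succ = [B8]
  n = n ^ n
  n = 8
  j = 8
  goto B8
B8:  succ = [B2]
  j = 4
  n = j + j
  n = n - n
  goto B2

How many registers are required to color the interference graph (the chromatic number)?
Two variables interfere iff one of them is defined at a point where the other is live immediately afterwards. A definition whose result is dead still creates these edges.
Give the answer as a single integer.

Block summaries:
  B0 def {p} use ∅
  B1 def {m} use ∅
  B2 def {n} use ∅
  B3 def {n} use {m}
  B4 def {j,n} use ∅
  B5 def {m} use {p}
  B6 def {m} use ∅
  B7 def {j,n} use {n}
  B8 def {j,n} use ∅

Backward fixpoint:
  B0: in=∅ out={p}
  B1: in={p} out={m,p}
  B2: in={p} out={n,p}
  B3: in={m} out=∅
  B4: in=∅ out=∅
  B5: in={n,p} out={n,p}
  B6: in={n,p} out={n,p}
  B7: in={n,p} out={p}
  B8: in={p} out={p}

Interfere edges:
  j — {p}
  m — {n,p}
  n — {m,p}
  p — {j,m,n}

Registers:
  lower bound: {m,n,p} mutually conflict ⇒ χ ≥ 3
  3-colouring: c0={p}  c1={j,m}  c2={n}
  χ = 3

Answer: 3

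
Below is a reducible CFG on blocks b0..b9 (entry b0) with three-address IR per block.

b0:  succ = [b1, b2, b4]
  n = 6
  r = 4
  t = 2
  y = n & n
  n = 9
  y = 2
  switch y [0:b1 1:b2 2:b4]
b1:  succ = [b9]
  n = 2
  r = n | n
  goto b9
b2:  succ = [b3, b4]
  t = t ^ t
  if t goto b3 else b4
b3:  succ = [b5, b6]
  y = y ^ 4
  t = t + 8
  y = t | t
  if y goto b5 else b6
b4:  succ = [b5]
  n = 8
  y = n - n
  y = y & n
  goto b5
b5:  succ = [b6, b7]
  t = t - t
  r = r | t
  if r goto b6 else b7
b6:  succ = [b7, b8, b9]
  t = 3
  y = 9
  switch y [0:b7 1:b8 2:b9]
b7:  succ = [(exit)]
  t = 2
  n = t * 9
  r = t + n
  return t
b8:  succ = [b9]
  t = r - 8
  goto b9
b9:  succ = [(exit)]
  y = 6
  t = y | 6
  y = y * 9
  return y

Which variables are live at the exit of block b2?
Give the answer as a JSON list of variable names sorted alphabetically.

def/use:
  b0: {n,r,t,y} / ∅
  b1: {n,r} / ∅
  b2: {t} / {t}
  b3: {t,y} / {t,y}
  b4: {n,y} / ∅
  b5: {r,t} / {r,t}
  b6: {t,y} / ∅
  b7: {n,r,t} / ∅
  b8: {t} / {r}
  b9: {t,y} / ∅

Live sets:
  b0: in=∅ out={r,t,y}
  b1: in=∅ out=∅
  b2: in={r,t,y} out={r,t,y}
  b3: in={r,t,y} out={r,t}
  b4: in={r,t} out={r,t}
  b5: in={r,t} out={r}
  b6: in={r} out={r}
  b7: in=∅ out=∅
  b8: in={r} out=∅
  b9: in=∅ out=∅

live-out(b2) = ["r", "t", "y"]

Answer: ["r", "t", "y"]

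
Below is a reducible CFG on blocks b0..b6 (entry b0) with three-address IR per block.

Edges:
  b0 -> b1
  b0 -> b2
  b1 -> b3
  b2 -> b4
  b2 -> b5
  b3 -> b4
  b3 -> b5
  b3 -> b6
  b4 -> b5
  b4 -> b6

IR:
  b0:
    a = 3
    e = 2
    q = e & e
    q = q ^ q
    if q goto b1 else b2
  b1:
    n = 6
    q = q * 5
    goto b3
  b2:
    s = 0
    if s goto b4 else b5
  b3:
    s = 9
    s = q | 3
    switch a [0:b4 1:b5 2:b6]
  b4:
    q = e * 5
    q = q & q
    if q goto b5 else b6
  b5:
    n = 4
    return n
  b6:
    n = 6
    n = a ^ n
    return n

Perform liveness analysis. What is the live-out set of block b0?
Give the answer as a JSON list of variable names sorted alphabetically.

Answer: ["a", "e", "q"]

Derivation:
Block summaries:
  b0 def {a,e,q} use ∅
  b1 def {n,q} use {q}
  b2 def {s} use ∅
  b3 def {s} use {a,q}
  b4 def {q} use {e}
  b5 def {n} use ∅
  b6 def {n} use {a}

Backward fixpoint:
  b0 li=∅ lo={a,e,q}
  b1 li={a,e,q} lo={a,e,q}
  b2 li={a,e} lo={a,e}
  b3 li={a,e,q} lo={a,e}
  b4 li={a,e} lo={a}
  b5 li=∅ lo=∅
  b6 li={a} lo=∅

live-out(b0) = ["a", "e", "q"]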